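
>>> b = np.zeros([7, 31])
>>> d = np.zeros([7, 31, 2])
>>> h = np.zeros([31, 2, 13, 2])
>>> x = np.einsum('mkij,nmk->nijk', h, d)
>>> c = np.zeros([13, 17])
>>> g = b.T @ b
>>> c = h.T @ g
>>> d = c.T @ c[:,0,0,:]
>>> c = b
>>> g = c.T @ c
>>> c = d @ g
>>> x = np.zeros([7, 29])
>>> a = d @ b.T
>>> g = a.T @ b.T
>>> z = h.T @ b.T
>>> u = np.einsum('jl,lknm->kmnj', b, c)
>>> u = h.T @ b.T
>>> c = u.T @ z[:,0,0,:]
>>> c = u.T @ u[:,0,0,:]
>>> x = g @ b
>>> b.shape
(7, 31)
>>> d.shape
(31, 2, 13, 31)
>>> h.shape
(31, 2, 13, 2)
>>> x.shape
(7, 13, 2, 31)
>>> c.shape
(7, 2, 13, 7)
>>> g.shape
(7, 13, 2, 7)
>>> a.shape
(31, 2, 13, 7)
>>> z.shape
(2, 13, 2, 7)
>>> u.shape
(2, 13, 2, 7)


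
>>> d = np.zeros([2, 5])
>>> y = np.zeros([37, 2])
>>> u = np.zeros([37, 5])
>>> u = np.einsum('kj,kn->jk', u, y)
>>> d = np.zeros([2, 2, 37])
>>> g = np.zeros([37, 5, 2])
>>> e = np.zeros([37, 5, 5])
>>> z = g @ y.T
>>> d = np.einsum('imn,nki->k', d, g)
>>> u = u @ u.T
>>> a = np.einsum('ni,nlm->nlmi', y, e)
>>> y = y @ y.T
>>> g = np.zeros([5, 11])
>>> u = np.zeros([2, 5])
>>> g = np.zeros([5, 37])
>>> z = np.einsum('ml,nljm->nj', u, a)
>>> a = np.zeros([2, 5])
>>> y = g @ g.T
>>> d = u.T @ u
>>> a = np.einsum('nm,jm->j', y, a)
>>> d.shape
(5, 5)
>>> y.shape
(5, 5)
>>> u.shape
(2, 5)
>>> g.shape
(5, 37)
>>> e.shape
(37, 5, 5)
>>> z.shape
(37, 5)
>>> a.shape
(2,)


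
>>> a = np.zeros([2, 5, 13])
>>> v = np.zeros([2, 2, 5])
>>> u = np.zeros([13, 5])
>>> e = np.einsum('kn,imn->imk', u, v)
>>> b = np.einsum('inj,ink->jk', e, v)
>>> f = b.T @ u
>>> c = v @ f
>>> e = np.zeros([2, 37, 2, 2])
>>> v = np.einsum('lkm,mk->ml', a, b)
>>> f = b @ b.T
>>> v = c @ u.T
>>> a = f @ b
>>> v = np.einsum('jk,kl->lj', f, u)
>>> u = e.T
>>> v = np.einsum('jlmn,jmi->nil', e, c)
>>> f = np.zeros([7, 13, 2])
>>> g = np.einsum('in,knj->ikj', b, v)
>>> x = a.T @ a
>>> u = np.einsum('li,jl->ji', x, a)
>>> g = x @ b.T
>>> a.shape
(13, 5)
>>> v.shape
(2, 5, 37)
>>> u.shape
(13, 5)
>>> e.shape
(2, 37, 2, 2)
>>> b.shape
(13, 5)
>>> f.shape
(7, 13, 2)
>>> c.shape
(2, 2, 5)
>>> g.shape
(5, 13)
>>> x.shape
(5, 5)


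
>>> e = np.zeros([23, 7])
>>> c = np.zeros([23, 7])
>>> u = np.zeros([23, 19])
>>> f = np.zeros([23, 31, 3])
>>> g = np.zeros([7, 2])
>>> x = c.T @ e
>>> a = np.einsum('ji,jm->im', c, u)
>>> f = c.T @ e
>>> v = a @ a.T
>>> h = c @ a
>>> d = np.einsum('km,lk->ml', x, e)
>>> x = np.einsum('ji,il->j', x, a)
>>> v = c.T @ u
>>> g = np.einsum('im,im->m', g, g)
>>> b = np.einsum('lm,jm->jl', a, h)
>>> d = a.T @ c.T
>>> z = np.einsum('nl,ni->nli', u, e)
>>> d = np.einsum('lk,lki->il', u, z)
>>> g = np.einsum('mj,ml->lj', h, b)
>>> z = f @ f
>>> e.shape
(23, 7)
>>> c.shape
(23, 7)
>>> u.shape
(23, 19)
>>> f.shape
(7, 7)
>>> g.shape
(7, 19)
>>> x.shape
(7,)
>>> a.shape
(7, 19)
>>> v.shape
(7, 19)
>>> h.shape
(23, 19)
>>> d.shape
(7, 23)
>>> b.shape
(23, 7)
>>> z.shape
(7, 7)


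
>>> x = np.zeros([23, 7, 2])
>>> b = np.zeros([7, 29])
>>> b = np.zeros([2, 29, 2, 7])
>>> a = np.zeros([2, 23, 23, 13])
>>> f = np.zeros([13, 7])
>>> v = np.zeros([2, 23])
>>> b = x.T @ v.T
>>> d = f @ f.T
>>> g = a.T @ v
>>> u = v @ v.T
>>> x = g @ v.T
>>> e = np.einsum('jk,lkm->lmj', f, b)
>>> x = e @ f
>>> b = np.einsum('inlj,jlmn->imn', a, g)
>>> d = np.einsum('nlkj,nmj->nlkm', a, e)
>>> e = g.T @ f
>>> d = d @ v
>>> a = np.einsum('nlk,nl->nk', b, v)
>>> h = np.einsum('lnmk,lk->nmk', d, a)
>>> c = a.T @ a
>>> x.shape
(2, 2, 7)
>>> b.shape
(2, 23, 23)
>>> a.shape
(2, 23)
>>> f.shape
(13, 7)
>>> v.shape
(2, 23)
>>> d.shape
(2, 23, 23, 23)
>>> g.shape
(13, 23, 23, 23)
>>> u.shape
(2, 2)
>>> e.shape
(23, 23, 23, 7)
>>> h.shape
(23, 23, 23)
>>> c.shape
(23, 23)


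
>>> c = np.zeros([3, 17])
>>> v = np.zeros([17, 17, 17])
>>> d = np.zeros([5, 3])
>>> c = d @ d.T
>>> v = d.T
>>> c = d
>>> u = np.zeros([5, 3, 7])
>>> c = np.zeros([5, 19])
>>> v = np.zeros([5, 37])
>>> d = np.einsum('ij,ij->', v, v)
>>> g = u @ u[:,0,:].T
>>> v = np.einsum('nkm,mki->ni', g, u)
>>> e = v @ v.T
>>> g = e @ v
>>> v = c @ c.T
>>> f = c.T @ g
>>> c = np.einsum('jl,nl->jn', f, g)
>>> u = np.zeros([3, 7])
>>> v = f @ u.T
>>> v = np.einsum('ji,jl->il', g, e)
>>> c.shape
(19, 5)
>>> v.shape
(7, 5)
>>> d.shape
()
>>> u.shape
(3, 7)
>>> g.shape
(5, 7)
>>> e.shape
(5, 5)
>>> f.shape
(19, 7)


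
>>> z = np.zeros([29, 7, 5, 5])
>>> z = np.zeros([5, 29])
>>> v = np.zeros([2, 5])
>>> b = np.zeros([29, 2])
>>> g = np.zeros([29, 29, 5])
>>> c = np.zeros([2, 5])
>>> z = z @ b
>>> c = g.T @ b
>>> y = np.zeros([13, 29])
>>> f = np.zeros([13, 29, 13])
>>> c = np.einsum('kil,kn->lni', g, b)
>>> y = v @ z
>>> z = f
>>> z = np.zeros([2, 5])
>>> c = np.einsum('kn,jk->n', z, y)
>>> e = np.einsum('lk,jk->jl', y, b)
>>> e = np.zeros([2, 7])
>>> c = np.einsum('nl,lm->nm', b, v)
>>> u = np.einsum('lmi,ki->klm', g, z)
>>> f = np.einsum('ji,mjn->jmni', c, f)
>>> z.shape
(2, 5)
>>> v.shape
(2, 5)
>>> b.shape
(29, 2)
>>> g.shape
(29, 29, 5)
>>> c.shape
(29, 5)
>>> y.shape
(2, 2)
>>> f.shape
(29, 13, 13, 5)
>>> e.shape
(2, 7)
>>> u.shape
(2, 29, 29)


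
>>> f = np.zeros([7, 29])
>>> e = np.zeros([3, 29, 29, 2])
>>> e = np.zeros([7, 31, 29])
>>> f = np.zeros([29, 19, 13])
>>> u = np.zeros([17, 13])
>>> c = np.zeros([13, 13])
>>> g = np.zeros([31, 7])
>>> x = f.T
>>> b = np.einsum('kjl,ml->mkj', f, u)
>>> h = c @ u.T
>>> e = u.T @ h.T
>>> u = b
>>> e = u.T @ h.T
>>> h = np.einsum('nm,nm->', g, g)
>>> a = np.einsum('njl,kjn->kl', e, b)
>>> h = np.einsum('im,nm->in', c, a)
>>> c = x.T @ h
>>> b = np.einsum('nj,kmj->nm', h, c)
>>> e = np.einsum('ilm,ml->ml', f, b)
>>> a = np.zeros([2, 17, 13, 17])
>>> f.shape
(29, 19, 13)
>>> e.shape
(13, 19)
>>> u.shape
(17, 29, 19)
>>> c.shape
(29, 19, 17)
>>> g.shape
(31, 7)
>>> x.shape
(13, 19, 29)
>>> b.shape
(13, 19)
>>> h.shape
(13, 17)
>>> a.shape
(2, 17, 13, 17)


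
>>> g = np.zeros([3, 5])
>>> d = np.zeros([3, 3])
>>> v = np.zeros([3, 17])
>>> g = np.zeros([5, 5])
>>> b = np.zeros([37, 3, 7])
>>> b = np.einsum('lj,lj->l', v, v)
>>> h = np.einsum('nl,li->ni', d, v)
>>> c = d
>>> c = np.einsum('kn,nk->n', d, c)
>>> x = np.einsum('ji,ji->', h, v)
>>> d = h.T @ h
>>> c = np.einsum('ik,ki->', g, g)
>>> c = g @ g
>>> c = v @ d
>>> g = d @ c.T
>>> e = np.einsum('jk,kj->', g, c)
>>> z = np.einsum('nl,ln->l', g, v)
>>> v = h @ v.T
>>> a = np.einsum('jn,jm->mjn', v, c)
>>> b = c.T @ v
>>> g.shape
(17, 3)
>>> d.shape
(17, 17)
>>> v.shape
(3, 3)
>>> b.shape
(17, 3)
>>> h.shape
(3, 17)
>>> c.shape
(3, 17)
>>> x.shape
()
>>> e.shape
()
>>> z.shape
(3,)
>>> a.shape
(17, 3, 3)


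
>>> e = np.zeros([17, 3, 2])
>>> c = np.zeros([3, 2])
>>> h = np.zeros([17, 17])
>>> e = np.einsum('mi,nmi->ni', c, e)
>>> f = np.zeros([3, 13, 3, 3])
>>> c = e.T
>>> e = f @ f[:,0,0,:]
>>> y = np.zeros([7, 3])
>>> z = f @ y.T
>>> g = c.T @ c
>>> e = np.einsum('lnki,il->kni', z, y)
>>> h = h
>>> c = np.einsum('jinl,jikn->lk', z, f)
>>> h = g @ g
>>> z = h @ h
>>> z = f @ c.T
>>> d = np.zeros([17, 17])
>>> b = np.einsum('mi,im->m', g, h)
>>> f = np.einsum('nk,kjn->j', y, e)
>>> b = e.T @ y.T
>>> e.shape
(3, 13, 7)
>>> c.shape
(7, 3)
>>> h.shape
(17, 17)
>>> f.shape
(13,)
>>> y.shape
(7, 3)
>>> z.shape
(3, 13, 3, 7)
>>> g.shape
(17, 17)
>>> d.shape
(17, 17)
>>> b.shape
(7, 13, 7)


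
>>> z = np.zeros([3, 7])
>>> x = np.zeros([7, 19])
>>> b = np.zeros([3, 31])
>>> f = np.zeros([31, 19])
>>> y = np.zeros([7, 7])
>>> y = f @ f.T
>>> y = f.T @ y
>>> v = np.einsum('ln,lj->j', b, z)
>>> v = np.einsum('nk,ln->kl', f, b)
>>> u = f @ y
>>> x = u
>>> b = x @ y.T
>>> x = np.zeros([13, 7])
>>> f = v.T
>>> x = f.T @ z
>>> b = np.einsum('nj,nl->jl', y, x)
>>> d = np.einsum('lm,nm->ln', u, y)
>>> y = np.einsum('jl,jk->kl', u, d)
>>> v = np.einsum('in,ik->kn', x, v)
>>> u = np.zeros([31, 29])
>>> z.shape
(3, 7)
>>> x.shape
(19, 7)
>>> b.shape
(31, 7)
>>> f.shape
(3, 19)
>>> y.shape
(19, 31)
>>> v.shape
(3, 7)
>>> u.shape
(31, 29)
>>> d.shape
(31, 19)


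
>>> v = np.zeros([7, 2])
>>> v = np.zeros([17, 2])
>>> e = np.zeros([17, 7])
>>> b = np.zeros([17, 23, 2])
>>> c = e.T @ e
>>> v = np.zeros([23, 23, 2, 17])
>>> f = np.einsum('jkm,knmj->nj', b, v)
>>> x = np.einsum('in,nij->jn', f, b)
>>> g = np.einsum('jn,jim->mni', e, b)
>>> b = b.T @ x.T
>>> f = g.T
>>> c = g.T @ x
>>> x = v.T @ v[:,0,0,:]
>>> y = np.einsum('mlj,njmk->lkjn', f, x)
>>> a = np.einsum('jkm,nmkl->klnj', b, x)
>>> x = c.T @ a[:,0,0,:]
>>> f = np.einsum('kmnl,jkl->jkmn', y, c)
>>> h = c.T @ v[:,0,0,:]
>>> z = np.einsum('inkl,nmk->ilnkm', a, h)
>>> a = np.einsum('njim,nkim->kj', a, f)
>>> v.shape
(23, 23, 2, 17)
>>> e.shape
(17, 7)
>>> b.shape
(2, 23, 2)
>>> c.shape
(23, 7, 17)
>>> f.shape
(23, 7, 17, 2)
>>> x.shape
(17, 7, 2)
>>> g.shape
(2, 7, 23)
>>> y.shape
(7, 17, 2, 17)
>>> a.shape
(7, 17)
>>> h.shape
(17, 7, 17)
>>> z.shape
(23, 2, 17, 17, 7)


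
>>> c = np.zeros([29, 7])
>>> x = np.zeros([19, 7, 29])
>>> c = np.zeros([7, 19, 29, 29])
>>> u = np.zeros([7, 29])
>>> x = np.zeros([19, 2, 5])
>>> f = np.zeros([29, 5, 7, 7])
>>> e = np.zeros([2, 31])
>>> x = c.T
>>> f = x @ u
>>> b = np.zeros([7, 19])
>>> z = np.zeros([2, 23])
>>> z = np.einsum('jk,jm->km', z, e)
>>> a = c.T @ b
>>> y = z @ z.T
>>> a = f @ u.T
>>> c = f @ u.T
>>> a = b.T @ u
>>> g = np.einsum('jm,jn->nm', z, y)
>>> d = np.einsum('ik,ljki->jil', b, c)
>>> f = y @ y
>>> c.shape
(29, 29, 19, 7)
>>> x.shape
(29, 29, 19, 7)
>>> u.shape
(7, 29)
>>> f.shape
(23, 23)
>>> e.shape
(2, 31)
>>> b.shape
(7, 19)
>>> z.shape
(23, 31)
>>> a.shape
(19, 29)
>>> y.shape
(23, 23)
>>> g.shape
(23, 31)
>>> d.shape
(29, 7, 29)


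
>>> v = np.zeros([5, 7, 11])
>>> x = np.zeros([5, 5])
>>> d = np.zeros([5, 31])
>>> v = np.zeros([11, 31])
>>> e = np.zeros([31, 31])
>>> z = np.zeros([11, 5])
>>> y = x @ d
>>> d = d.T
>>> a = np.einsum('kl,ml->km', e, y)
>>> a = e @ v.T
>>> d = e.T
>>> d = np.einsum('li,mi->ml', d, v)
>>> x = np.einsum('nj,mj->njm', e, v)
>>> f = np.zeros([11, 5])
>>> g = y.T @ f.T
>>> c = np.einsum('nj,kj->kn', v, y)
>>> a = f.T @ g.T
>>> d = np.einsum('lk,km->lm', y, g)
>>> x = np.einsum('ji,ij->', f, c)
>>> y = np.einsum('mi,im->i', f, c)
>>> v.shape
(11, 31)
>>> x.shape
()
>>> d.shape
(5, 11)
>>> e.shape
(31, 31)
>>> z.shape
(11, 5)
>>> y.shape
(5,)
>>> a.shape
(5, 31)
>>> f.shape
(11, 5)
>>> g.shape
(31, 11)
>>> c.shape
(5, 11)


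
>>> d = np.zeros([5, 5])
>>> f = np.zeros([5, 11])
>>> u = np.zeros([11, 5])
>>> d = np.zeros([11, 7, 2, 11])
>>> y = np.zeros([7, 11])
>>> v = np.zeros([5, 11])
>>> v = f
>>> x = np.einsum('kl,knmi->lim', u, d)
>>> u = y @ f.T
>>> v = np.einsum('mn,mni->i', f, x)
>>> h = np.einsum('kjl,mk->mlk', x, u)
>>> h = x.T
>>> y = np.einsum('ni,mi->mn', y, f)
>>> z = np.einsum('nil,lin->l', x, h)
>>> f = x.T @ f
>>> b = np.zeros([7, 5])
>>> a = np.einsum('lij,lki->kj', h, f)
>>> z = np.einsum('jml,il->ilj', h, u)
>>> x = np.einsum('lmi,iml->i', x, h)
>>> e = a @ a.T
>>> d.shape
(11, 7, 2, 11)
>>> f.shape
(2, 11, 11)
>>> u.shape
(7, 5)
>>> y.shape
(5, 7)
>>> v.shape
(2,)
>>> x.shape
(2,)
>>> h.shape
(2, 11, 5)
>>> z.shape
(7, 5, 2)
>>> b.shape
(7, 5)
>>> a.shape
(11, 5)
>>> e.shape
(11, 11)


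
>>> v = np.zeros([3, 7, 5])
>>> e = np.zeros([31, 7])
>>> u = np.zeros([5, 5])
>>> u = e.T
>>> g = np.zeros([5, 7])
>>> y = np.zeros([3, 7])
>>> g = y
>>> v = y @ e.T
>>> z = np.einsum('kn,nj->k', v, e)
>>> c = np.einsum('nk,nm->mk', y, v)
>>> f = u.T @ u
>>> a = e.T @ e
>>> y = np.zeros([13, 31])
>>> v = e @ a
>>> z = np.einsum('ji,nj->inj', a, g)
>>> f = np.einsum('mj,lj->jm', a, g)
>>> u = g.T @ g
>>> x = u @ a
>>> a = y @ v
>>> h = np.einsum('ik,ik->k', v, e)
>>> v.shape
(31, 7)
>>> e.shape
(31, 7)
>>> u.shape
(7, 7)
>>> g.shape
(3, 7)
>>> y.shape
(13, 31)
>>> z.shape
(7, 3, 7)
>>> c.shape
(31, 7)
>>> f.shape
(7, 7)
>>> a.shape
(13, 7)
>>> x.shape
(7, 7)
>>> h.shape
(7,)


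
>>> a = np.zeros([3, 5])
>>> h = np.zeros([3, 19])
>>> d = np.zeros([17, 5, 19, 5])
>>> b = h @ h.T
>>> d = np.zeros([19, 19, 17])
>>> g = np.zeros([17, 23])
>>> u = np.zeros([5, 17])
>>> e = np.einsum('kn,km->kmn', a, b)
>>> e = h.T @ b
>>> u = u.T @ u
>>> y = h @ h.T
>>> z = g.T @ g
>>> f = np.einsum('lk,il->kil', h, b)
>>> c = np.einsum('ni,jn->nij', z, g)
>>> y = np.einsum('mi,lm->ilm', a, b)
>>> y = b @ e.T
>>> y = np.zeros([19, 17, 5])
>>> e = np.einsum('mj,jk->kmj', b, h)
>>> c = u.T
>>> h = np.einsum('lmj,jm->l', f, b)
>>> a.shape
(3, 5)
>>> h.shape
(19,)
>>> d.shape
(19, 19, 17)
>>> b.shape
(3, 3)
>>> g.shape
(17, 23)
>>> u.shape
(17, 17)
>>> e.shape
(19, 3, 3)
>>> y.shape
(19, 17, 5)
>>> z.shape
(23, 23)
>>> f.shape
(19, 3, 3)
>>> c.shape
(17, 17)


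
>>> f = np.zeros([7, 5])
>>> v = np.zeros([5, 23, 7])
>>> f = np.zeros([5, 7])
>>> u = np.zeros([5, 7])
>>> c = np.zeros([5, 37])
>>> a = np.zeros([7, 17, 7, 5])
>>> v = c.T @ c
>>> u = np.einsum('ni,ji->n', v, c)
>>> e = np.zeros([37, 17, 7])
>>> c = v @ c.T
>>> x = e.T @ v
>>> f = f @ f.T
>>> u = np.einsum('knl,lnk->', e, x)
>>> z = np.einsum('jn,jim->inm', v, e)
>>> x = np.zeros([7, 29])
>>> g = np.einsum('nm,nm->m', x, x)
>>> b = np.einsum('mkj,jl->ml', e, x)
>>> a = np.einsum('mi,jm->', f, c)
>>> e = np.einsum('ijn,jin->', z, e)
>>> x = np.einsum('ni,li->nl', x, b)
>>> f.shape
(5, 5)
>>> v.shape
(37, 37)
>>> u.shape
()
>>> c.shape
(37, 5)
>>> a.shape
()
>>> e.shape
()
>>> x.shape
(7, 37)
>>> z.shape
(17, 37, 7)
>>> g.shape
(29,)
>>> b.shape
(37, 29)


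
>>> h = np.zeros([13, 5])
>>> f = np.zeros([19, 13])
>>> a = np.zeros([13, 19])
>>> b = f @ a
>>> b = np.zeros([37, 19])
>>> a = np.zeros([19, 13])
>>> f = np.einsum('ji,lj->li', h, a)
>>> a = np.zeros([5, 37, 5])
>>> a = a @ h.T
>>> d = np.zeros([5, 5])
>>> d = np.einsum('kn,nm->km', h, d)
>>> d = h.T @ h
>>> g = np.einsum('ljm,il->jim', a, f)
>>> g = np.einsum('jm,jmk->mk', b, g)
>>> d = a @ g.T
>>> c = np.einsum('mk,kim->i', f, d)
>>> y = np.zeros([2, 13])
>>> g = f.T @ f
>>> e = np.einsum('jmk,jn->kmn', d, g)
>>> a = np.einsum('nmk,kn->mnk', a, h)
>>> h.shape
(13, 5)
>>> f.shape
(19, 5)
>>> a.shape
(37, 5, 13)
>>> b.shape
(37, 19)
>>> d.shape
(5, 37, 19)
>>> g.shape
(5, 5)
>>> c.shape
(37,)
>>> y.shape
(2, 13)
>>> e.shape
(19, 37, 5)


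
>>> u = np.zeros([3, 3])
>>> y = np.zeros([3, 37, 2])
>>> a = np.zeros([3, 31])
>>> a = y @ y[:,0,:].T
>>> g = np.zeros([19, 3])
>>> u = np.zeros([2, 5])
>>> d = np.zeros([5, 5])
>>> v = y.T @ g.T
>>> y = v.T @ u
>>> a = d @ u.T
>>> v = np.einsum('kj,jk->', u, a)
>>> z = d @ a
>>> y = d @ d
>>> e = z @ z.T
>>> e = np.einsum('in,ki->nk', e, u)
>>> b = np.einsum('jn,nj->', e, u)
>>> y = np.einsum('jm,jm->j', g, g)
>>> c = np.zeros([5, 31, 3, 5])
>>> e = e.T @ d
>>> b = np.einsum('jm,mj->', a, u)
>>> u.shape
(2, 5)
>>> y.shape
(19,)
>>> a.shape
(5, 2)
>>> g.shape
(19, 3)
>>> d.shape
(5, 5)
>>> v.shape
()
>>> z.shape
(5, 2)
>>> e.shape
(2, 5)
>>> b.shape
()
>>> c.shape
(5, 31, 3, 5)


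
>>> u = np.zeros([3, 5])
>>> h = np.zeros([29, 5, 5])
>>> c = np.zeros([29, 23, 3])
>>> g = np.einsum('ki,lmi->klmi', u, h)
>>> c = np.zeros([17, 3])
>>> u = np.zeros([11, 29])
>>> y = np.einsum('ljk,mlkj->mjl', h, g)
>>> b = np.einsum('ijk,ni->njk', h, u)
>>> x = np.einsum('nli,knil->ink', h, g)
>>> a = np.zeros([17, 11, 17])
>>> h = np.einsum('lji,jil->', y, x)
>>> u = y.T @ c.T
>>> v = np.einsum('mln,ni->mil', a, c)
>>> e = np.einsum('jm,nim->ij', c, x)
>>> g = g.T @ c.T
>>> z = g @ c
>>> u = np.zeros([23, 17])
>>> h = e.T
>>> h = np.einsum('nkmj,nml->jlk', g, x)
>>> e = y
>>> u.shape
(23, 17)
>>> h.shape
(17, 3, 5)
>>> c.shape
(17, 3)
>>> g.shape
(5, 5, 29, 17)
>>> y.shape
(3, 5, 29)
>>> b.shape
(11, 5, 5)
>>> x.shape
(5, 29, 3)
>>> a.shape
(17, 11, 17)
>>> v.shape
(17, 3, 11)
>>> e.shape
(3, 5, 29)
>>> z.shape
(5, 5, 29, 3)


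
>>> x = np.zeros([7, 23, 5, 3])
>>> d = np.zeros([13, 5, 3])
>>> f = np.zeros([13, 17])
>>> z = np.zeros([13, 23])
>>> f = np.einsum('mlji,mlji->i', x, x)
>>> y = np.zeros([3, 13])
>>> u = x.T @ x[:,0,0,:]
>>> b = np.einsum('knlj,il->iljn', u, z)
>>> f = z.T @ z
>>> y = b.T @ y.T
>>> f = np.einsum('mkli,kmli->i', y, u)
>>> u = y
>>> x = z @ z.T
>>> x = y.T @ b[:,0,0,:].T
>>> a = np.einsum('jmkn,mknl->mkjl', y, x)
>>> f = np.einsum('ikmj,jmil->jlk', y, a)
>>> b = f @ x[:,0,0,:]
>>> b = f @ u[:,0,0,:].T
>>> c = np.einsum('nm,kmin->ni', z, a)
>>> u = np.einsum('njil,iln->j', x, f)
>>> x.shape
(3, 23, 3, 13)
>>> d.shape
(13, 5, 3)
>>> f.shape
(3, 13, 3)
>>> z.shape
(13, 23)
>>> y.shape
(5, 3, 23, 3)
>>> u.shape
(23,)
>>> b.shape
(3, 13, 5)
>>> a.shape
(3, 23, 5, 13)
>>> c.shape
(13, 5)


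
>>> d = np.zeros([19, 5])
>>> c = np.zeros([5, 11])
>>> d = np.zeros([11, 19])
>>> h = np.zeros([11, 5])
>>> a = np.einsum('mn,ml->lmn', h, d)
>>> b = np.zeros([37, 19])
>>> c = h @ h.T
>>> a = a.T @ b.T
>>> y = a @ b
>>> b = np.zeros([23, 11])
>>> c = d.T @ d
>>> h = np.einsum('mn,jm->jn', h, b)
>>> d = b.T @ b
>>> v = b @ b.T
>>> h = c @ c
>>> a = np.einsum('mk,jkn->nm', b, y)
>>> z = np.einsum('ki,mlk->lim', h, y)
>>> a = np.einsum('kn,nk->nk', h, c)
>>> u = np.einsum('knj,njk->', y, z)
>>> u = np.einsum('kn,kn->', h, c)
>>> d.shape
(11, 11)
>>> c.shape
(19, 19)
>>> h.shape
(19, 19)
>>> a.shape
(19, 19)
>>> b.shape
(23, 11)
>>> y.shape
(5, 11, 19)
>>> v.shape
(23, 23)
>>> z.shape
(11, 19, 5)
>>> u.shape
()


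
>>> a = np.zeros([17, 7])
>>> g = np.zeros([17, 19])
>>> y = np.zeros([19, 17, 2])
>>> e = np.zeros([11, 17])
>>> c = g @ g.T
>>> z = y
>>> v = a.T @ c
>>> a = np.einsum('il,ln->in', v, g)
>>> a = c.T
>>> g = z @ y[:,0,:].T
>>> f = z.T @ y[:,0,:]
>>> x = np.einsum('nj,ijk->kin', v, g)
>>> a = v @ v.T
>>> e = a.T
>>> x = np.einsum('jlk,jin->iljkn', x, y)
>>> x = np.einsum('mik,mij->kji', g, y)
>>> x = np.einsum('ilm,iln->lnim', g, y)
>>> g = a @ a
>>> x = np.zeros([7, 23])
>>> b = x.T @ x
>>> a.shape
(7, 7)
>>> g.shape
(7, 7)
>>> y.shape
(19, 17, 2)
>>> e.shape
(7, 7)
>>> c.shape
(17, 17)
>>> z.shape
(19, 17, 2)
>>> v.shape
(7, 17)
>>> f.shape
(2, 17, 2)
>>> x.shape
(7, 23)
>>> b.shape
(23, 23)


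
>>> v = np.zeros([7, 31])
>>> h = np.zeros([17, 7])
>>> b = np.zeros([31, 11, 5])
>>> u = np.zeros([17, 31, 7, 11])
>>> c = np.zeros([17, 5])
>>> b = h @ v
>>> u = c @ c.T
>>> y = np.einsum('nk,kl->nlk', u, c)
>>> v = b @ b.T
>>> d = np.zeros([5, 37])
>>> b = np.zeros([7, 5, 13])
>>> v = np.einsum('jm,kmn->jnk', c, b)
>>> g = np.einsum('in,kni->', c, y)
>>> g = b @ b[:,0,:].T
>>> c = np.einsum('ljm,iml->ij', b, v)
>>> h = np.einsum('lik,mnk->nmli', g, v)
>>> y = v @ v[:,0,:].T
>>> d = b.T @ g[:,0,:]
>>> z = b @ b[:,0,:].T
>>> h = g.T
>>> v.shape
(17, 13, 7)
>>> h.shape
(7, 5, 7)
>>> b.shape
(7, 5, 13)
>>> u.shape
(17, 17)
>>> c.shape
(17, 5)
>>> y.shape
(17, 13, 17)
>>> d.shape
(13, 5, 7)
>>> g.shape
(7, 5, 7)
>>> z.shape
(7, 5, 7)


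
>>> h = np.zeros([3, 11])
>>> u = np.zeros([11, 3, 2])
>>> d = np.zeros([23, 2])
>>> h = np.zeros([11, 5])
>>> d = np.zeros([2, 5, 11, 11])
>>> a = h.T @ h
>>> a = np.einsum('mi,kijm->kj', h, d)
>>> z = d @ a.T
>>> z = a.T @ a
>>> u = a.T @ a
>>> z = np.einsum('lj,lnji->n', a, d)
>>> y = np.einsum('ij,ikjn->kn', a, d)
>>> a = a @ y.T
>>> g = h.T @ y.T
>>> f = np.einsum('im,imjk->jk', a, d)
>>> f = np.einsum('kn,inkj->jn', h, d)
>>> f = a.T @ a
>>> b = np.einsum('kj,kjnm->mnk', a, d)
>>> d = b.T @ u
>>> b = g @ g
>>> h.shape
(11, 5)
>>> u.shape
(11, 11)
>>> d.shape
(2, 11, 11)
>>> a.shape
(2, 5)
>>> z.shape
(5,)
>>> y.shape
(5, 11)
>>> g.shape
(5, 5)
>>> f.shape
(5, 5)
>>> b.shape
(5, 5)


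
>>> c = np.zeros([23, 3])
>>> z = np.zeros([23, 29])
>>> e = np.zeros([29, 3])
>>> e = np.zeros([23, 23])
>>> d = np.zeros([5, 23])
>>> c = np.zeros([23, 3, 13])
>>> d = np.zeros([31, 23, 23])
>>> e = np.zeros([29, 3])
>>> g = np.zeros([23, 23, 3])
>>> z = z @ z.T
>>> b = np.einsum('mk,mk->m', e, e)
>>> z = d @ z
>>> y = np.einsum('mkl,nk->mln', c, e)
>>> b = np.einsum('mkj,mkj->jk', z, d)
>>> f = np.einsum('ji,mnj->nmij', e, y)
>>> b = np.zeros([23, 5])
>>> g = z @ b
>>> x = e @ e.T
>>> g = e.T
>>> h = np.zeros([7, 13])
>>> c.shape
(23, 3, 13)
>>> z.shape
(31, 23, 23)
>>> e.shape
(29, 3)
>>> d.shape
(31, 23, 23)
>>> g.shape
(3, 29)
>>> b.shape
(23, 5)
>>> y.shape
(23, 13, 29)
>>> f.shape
(13, 23, 3, 29)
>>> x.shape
(29, 29)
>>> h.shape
(7, 13)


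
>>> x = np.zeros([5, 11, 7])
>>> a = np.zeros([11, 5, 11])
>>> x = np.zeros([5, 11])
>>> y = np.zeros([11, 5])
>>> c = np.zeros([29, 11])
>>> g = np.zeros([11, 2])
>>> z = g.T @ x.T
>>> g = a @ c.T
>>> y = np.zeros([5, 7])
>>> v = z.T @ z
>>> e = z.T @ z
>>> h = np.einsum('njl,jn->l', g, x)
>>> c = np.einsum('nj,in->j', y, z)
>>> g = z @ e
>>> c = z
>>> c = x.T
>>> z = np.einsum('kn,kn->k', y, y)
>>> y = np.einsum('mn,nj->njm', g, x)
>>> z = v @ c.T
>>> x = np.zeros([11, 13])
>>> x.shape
(11, 13)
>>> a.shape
(11, 5, 11)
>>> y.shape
(5, 11, 2)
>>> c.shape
(11, 5)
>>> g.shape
(2, 5)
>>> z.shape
(5, 11)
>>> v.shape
(5, 5)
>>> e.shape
(5, 5)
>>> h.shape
(29,)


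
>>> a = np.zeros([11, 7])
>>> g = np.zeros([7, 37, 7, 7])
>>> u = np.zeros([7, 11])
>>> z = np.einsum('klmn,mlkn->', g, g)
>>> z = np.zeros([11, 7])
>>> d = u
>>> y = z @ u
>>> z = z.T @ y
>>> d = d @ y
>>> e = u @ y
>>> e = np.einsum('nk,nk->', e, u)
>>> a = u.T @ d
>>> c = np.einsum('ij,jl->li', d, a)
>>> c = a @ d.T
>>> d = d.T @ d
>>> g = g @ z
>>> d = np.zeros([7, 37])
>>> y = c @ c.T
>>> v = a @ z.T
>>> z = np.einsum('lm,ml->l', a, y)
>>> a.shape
(11, 11)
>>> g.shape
(7, 37, 7, 11)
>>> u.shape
(7, 11)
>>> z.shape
(11,)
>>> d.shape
(7, 37)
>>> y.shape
(11, 11)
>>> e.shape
()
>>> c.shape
(11, 7)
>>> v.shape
(11, 7)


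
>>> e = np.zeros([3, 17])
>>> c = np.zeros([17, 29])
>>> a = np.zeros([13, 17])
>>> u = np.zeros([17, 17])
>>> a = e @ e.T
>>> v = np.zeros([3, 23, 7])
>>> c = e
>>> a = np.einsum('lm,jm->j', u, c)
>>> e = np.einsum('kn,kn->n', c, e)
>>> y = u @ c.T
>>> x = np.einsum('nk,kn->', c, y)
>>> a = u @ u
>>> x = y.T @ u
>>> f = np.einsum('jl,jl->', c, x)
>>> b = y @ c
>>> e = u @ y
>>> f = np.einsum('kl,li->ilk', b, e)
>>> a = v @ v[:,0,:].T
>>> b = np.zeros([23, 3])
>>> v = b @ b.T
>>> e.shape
(17, 3)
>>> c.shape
(3, 17)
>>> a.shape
(3, 23, 3)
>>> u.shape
(17, 17)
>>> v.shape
(23, 23)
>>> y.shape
(17, 3)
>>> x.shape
(3, 17)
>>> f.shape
(3, 17, 17)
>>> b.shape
(23, 3)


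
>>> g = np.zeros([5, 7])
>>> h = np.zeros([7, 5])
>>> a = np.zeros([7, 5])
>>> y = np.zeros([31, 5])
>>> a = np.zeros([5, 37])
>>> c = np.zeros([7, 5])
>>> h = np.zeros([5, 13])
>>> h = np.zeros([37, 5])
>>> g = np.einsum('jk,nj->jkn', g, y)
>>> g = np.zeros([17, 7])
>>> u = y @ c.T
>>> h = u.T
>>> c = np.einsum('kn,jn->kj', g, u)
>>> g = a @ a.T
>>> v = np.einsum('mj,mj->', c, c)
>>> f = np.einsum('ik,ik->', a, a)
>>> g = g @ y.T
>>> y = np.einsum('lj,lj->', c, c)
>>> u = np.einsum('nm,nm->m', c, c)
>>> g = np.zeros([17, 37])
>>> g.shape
(17, 37)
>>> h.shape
(7, 31)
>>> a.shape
(5, 37)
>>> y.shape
()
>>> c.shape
(17, 31)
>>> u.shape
(31,)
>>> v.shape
()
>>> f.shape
()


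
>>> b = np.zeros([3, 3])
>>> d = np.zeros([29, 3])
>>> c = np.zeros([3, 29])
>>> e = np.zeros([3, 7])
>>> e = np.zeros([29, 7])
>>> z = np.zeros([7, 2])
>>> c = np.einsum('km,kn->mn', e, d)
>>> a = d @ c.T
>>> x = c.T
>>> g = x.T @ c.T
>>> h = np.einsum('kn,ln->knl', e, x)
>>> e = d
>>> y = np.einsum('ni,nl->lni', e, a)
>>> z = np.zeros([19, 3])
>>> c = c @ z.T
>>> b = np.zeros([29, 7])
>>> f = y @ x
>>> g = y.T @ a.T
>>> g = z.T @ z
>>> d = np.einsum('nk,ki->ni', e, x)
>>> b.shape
(29, 7)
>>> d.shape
(29, 7)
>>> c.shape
(7, 19)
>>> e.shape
(29, 3)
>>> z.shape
(19, 3)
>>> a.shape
(29, 7)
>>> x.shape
(3, 7)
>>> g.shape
(3, 3)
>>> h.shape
(29, 7, 3)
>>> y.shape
(7, 29, 3)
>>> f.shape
(7, 29, 7)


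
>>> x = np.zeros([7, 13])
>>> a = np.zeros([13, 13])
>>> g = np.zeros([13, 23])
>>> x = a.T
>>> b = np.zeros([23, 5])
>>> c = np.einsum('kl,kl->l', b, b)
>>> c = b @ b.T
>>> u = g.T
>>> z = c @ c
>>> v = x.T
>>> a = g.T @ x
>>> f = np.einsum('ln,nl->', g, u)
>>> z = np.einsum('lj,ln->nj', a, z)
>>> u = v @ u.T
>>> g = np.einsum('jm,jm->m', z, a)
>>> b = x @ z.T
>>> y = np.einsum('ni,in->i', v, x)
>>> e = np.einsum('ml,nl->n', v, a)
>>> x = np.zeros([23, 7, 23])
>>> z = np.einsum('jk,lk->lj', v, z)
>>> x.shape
(23, 7, 23)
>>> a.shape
(23, 13)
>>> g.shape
(13,)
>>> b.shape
(13, 23)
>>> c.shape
(23, 23)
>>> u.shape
(13, 23)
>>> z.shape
(23, 13)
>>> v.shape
(13, 13)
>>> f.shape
()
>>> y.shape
(13,)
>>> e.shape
(23,)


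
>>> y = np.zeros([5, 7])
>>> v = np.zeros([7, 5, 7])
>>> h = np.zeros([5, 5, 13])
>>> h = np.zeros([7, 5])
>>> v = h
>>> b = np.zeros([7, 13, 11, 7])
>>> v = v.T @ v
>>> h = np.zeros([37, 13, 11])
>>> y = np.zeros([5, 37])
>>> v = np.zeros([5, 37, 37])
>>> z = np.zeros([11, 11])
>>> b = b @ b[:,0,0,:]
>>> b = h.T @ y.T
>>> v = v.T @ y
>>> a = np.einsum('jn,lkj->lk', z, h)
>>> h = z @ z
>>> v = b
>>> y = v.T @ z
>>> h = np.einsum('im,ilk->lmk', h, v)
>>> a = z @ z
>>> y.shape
(5, 13, 11)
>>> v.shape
(11, 13, 5)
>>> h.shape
(13, 11, 5)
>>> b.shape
(11, 13, 5)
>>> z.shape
(11, 11)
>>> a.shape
(11, 11)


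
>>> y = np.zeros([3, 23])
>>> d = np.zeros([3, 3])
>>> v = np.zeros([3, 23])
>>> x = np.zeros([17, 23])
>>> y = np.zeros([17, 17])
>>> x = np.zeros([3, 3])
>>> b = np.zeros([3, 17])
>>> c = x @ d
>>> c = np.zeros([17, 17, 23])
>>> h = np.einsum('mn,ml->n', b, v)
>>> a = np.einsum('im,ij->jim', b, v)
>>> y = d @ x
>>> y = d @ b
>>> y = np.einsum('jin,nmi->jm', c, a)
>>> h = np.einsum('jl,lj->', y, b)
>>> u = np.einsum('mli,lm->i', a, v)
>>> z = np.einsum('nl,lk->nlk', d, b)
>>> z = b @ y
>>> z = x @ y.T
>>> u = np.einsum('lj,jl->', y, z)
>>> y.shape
(17, 3)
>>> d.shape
(3, 3)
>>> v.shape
(3, 23)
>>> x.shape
(3, 3)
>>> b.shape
(3, 17)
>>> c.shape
(17, 17, 23)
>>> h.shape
()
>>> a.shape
(23, 3, 17)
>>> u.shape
()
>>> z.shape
(3, 17)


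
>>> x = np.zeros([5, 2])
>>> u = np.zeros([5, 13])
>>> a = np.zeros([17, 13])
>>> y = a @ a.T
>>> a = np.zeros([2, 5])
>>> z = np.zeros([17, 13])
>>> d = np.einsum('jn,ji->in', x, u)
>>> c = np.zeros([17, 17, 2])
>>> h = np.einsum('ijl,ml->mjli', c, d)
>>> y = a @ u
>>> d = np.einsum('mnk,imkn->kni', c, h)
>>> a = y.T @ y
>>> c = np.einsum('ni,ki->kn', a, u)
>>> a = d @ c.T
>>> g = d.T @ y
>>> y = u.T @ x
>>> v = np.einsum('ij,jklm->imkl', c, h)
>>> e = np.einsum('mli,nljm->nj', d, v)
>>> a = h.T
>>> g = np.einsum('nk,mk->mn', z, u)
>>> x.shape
(5, 2)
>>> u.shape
(5, 13)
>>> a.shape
(17, 2, 17, 13)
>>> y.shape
(13, 2)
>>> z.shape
(17, 13)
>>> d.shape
(2, 17, 13)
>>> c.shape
(5, 13)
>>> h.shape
(13, 17, 2, 17)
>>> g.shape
(5, 17)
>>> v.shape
(5, 17, 17, 2)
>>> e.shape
(5, 17)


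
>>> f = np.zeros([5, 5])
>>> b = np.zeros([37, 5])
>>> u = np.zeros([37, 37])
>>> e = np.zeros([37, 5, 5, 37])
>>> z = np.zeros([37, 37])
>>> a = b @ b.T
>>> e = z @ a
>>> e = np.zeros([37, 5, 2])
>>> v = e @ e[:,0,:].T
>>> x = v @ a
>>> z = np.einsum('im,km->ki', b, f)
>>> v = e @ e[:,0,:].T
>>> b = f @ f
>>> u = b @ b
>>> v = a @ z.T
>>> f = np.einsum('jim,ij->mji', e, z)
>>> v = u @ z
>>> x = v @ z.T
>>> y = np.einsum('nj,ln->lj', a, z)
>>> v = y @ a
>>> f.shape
(2, 37, 5)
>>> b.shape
(5, 5)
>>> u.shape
(5, 5)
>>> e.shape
(37, 5, 2)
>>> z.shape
(5, 37)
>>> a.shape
(37, 37)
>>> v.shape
(5, 37)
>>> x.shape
(5, 5)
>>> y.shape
(5, 37)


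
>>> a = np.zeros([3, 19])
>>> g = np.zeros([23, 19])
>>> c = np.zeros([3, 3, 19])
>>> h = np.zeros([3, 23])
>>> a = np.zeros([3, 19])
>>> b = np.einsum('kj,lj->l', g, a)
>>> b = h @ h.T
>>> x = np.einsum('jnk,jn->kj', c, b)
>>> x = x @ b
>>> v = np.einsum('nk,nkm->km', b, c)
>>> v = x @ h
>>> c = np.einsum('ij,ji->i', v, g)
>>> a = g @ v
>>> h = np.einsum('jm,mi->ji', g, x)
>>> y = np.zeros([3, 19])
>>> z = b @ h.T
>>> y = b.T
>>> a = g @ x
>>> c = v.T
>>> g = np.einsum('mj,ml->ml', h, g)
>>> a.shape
(23, 3)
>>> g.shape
(23, 19)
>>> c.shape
(23, 19)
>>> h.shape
(23, 3)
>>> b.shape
(3, 3)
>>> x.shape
(19, 3)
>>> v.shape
(19, 23)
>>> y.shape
(3, 3)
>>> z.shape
(3, 23)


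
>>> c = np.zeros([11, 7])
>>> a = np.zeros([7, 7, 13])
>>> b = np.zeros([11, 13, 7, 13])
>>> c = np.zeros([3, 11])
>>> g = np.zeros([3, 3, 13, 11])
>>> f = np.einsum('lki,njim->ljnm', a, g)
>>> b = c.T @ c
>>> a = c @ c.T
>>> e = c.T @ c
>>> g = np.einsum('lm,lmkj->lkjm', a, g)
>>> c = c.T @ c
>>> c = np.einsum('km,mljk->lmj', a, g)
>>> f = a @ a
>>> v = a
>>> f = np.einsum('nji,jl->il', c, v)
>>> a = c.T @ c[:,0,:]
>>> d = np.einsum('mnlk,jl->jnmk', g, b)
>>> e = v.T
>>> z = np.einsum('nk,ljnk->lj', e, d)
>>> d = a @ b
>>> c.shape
(13, 3, 11)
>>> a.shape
(11, 3, 11)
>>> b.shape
(11, 11)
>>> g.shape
(3, 13, 11, 3)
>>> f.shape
(11, 3)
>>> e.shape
(3, 3)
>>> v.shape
(3, 3)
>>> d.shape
(11, 3, 11)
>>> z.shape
(11, 13)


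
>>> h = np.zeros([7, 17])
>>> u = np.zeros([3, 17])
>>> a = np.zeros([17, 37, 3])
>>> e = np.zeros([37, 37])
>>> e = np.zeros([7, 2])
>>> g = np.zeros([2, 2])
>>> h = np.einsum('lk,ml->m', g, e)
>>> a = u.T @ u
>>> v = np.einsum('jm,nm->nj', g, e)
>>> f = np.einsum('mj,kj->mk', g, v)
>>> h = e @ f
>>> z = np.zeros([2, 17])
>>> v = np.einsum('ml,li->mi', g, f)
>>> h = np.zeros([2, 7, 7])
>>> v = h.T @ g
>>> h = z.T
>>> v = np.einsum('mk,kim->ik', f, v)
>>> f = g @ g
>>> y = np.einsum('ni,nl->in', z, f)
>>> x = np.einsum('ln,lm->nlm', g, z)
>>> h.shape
(17, 2)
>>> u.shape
(3, 17)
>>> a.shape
(17, 17)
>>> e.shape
(7, 2)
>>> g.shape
(2, 2)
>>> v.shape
(7, 7)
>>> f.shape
(2, 2)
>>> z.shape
(2, 17)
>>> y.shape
(17, 2)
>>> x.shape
(2, 2, 17)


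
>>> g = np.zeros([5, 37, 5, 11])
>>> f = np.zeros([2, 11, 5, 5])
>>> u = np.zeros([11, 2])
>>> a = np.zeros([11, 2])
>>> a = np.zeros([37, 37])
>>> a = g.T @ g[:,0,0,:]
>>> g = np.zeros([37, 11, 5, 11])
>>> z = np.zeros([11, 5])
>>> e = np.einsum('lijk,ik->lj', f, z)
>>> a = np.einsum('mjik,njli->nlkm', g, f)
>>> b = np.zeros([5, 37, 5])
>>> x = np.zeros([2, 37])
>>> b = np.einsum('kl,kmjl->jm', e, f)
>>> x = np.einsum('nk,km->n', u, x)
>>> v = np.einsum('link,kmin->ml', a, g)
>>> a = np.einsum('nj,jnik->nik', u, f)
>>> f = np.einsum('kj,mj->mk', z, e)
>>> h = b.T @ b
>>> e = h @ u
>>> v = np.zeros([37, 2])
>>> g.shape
(37, 11, 5, 11)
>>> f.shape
(2, 11)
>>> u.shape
(11, 2)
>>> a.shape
(11, 5, 5)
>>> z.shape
(11, 5)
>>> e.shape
(11, 2)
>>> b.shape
(5, 11)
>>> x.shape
(11,)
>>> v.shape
(37, 2)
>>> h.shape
(11, 11)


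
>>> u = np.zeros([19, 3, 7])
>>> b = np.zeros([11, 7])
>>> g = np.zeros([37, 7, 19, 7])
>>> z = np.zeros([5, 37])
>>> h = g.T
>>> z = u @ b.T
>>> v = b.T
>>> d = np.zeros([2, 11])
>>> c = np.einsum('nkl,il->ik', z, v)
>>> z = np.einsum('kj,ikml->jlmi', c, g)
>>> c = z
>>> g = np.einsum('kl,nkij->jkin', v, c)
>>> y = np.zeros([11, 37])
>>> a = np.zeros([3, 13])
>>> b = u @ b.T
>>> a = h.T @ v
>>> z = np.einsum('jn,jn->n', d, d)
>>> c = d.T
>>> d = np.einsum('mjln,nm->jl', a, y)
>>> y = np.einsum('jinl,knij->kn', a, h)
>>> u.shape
(19, 3, 7)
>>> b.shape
(19, 3, 11)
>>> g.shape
(37, 7, 19, 3)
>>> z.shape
(11,)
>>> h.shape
(7, 19, 7, 37)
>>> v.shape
(7, 11)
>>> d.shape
(7, 19)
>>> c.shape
(11, 2)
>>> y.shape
(7, 19)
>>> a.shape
(37, 7, 19, 11)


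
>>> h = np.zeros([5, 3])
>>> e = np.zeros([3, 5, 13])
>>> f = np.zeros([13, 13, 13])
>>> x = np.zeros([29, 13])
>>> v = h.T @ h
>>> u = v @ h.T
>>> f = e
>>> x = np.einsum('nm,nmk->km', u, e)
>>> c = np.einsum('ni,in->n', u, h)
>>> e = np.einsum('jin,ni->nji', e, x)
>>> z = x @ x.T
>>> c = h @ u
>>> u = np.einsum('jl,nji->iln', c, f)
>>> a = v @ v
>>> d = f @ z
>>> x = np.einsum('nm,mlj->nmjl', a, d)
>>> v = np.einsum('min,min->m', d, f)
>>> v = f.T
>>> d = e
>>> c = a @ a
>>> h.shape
(5, 3)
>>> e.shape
(13, 3, 5)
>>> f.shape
(3, 5, 13)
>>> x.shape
(3, 3, 13, 5)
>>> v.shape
(13, 5, 3)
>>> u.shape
(13, 5, 3)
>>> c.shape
(3, 3)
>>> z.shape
(13, 13)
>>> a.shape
(3, 3)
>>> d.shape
(13, 3, 5)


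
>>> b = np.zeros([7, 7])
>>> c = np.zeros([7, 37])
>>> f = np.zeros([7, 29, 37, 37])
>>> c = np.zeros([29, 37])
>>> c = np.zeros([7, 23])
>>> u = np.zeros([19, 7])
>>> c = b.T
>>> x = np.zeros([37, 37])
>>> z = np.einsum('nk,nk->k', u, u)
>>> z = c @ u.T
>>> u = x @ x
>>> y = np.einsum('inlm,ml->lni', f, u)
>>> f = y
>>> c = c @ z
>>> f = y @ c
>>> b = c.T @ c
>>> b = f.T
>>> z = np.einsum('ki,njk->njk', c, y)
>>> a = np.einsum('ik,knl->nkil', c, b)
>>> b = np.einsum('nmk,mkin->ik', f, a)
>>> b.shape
(7, 19)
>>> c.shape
(7, 19)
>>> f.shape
(37, 29, 19)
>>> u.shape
(37, 37)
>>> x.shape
(37, 37)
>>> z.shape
(37, 29, 7)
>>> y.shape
(37, 29, 7)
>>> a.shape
(29, 19, 7, 37)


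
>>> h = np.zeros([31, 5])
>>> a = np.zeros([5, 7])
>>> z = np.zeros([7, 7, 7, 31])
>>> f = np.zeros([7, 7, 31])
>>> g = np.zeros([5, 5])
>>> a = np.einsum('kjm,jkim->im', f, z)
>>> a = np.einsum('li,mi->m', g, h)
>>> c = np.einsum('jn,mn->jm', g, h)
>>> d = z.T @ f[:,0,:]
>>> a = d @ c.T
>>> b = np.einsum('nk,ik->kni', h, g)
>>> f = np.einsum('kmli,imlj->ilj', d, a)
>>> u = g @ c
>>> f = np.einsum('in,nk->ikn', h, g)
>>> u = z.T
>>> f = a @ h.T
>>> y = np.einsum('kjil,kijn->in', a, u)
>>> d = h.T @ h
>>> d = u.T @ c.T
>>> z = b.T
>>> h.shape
(31, 5)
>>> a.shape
(31, 7, 7, 5)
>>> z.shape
(5, 31, 5)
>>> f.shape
(31, 7, 7, 31)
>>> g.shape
(5, 5)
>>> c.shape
(5, 31)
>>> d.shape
(7, 7, 7, 5)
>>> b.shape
(5, 31, 5)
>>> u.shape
(31, 7, 7, 7)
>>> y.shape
(7, 7)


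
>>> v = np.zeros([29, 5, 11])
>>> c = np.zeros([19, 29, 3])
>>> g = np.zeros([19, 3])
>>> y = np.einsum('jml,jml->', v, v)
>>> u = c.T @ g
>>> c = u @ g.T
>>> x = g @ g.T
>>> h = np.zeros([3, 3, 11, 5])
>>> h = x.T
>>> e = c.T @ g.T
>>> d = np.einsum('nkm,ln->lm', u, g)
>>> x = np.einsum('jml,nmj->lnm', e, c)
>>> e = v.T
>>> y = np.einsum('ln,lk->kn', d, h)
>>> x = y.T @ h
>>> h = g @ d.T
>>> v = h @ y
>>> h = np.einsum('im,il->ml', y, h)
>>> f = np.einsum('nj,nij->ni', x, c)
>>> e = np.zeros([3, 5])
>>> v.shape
(19, 3)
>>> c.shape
(3, 29, 19)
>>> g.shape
(19, 3)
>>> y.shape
(19, 3)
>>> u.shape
(3, 29, 3)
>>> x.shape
(3, 19)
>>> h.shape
(3, 19)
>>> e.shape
(3, 5)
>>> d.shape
(19, 3)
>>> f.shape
(3, 29)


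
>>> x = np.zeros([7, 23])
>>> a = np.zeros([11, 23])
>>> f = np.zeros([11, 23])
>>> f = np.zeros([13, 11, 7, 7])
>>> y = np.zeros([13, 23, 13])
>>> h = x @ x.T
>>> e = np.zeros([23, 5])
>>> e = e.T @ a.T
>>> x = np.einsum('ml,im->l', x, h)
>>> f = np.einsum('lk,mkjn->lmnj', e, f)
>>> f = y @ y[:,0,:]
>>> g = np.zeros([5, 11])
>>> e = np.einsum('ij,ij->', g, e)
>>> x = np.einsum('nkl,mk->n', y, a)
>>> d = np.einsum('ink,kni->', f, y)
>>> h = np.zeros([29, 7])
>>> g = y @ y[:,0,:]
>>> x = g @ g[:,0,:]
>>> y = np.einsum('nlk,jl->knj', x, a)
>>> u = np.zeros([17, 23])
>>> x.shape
(13, 23, 13)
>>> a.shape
(11, 23)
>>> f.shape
(13, 23, 13)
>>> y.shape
(13, 13, 11)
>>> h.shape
(29, 7)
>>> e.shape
()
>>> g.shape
(13, 23, 13)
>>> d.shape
()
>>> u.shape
(17, 23)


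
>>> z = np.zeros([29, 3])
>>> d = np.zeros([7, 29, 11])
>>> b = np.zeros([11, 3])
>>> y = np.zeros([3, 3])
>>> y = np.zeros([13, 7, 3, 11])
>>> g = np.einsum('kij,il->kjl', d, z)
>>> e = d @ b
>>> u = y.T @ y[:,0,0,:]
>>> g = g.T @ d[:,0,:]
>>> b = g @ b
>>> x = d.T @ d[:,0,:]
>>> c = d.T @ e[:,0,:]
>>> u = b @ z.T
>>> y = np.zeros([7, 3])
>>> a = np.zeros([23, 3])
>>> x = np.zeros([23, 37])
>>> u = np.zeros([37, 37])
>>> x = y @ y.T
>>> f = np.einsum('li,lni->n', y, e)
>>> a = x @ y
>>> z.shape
(29, 3)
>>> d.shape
(7, 29, 11)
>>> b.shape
(3, 11, 3)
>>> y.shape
(7, 3)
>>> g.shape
(3, 11, 11)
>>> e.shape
(7, 29, 3)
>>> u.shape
(37, 37)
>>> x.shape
(7, 7)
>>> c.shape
(11, 29, 3)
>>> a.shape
(7, 3)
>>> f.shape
(29,)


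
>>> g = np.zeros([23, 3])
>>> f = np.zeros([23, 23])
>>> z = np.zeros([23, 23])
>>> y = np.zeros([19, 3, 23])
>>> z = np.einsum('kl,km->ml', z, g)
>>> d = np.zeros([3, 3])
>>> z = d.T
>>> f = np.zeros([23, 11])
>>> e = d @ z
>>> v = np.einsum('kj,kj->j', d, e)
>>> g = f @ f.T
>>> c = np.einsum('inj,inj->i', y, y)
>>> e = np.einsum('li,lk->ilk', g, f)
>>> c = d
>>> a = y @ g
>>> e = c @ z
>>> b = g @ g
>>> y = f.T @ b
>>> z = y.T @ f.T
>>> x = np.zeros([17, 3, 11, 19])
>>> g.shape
(23, 23)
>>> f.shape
(23, 11)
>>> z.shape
(23, 23)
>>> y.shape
(11, 23)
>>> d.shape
(3, 3)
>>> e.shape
(3, 3)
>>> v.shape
(3,)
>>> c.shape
(3, 3)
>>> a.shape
(19, 3, 23)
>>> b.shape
(23, 23)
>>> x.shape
(17, 3, 11, 19)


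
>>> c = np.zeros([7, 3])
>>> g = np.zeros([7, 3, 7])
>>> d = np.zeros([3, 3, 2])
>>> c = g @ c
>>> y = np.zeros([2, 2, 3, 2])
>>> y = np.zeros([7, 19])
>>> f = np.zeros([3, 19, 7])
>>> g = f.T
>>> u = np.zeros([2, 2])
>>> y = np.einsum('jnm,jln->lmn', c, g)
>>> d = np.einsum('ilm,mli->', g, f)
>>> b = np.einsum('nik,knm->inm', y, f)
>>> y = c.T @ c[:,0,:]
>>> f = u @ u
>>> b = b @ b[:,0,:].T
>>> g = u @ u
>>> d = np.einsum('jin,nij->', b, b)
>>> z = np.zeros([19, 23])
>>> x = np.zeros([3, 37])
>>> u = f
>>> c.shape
(7, 3, 3)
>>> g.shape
(2, 2)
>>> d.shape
()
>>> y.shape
(3, 3, 3)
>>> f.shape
(2, 2)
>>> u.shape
(2, 2)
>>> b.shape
(3, 19, 3)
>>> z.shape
(19, 23)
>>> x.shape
(3, 37)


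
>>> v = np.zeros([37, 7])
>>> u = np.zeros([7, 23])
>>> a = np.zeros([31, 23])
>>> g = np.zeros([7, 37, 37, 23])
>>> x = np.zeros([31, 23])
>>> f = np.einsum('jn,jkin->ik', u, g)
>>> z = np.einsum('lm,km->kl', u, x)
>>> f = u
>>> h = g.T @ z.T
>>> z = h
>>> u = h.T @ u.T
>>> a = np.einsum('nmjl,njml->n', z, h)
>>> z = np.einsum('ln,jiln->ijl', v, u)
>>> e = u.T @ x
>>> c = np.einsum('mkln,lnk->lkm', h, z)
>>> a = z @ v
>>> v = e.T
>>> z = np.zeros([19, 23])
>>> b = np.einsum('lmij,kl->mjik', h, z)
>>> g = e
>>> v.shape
(23, 37, 37, 7)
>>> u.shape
(31, 37, 37, 7)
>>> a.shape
(37, 31, 7)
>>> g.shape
(7, 37, 37, 23)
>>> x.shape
(31, 23)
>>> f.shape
(7, 23)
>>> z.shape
(19, 23)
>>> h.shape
(23, 37, 37, 31)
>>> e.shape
(7, 37, 37, 23)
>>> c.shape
(37, 37, 23)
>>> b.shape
(37, 31, 37, 19)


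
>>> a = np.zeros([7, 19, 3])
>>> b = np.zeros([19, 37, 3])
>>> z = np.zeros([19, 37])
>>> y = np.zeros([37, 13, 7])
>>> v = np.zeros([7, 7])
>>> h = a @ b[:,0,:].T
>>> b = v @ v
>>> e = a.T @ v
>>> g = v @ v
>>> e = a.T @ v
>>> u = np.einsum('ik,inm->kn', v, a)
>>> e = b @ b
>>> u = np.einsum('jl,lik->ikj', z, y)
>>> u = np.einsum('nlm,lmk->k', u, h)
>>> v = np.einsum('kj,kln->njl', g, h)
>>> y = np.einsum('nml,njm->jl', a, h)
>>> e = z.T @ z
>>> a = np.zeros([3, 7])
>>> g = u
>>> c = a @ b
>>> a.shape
(3, 7)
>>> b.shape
(7, 7)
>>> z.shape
(19, 37)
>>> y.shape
(19, 3)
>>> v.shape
(19, 7, 19)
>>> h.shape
(7, 19, 19)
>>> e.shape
(37, 37)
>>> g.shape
(19,)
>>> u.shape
(19,)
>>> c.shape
(3, 7)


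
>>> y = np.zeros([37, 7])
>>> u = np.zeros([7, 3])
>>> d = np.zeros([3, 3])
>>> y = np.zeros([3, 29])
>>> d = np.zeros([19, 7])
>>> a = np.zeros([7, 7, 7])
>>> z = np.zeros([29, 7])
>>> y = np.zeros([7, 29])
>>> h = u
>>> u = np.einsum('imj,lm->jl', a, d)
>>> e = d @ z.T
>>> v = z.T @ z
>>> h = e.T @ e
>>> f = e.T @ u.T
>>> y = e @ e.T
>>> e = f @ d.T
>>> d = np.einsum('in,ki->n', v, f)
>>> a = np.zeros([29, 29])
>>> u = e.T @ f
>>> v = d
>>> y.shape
(19, 19)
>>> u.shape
(19, 7)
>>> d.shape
(7,)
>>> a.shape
(29, 29)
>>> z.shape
(29, 7)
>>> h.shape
(29, 29)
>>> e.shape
(29, 19)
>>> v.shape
(7,)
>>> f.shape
(29, 7)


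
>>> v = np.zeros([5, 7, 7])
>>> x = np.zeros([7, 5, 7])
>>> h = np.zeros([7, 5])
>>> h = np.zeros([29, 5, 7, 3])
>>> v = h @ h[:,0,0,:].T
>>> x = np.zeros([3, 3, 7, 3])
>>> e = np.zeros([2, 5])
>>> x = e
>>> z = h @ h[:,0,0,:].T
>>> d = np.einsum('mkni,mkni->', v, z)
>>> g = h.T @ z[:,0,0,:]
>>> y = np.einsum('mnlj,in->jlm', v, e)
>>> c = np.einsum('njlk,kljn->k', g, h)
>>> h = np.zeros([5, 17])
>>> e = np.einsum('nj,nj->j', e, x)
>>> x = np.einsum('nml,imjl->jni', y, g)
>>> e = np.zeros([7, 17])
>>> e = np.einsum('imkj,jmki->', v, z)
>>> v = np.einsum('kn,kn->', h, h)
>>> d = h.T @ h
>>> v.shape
()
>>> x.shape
(5, 29, 3)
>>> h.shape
(5, 17)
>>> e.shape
()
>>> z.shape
(29, 5, 7, 29)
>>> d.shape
(17, 17)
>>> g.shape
(3, 7, 5, 29)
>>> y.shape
(29, 7, 29)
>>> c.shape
(29,)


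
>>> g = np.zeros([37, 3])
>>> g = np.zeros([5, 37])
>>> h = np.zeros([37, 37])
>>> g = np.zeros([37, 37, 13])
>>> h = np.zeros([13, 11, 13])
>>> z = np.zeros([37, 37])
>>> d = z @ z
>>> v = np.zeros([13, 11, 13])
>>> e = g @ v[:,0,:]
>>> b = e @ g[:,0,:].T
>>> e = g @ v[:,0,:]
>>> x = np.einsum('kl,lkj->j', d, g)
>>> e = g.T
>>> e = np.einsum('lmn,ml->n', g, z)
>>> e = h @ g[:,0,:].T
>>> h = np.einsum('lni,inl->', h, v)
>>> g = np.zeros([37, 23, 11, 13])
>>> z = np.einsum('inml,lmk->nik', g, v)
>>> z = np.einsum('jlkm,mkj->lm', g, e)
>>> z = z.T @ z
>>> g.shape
(37, 23, 11, 13)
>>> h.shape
()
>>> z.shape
(13, 13)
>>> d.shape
(37, 37)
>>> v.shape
(13, 11, 13)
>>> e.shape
(13, 11, 37)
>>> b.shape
(37, 37, 37)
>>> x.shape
(13,)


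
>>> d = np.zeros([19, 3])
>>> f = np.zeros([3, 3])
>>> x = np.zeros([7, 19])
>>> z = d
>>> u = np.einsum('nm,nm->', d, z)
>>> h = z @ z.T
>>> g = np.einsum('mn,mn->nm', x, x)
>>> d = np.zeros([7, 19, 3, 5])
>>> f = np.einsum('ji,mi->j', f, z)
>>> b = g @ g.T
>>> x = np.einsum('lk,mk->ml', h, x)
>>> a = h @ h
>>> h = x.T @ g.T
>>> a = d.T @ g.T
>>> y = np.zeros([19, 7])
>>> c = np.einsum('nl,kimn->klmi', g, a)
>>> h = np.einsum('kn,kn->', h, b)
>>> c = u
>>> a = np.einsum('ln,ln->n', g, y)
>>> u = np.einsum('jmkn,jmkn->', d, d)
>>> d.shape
(7, 19, 3, 5)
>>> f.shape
(3,)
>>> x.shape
(7, 19)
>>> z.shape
(19, 3)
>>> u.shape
()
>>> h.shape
()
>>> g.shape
(19, 7)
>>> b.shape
(19, 19)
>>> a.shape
(7,)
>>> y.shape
(19, 7)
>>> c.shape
()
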